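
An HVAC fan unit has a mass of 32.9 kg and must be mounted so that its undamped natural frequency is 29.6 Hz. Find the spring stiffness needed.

ω_n = 2πf_n = 2π × 29.6 = 186.0 rad/s.
k = m·ω_n² = 32.9 × 186.0² = 32.9 × 34590 = 1138000 N/m.

1140000 N/m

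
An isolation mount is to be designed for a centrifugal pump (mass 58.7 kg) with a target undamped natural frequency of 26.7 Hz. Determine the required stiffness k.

1650000 N/m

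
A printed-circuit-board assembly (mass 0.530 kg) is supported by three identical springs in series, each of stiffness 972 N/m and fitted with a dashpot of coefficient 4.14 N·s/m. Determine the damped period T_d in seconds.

0.257 s

Series springs: 1/k_eq = 3/972, so k_eq = 972/3 = 324.0 N/m.
ω_n = √(k_eq/m) = √(324.0/0.530) = 24.72 rad/s.
Critical damping c_c = 2√(k_eq·m) = 2√(324.0 × 0.530) = 26.21 N·s/m, so ζ = c/c_c = 4.14/26.21 = 0.1580.
ω_d = ω_n√(1 − ζ²) = 24.72 × √(1 − 0.0250) = 24.41 rad/s.
T_d = 2π/ω_d = 0.2574 s.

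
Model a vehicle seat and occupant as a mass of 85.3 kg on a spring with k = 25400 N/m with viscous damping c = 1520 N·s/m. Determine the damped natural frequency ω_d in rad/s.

14.8 rad/s

ω_n = √(k/m) = √(25400/85.3) = 17.26 rad/s.
Critical damping c_c = 2√(k·m) = 2√(25400 × 85.3) = 2944 N·s/m, so ζ = c/c_c = 1520/2944 = 0.5163.
ω_d = ω_n√(1 − ζ²) = 17.26 × √(1 − 0.267) = 14.78 rad/s.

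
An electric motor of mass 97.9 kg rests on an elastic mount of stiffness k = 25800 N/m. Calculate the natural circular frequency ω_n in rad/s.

ω_n = √(k/m) = √(25800/97.9) = √263.5 = 16.23 rad/s.

16.2 rad/s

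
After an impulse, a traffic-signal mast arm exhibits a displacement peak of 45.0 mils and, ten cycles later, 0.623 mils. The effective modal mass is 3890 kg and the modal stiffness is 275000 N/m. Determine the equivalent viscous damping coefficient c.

Logarithmic decrement δ = (1/n)·ln(x₀/x_n) = (1/10)·ln(45.0/0.623) = (1/10)·ln(72.23) = 0.4280.
ζ = δ/√(4π² + δ²) = 0.4280/√(39.48 + 0.183) = 0.4280/6.298 = 0.06796.
c = ζ · 2√(km) = 0.06796 × 2√(275000 × 3890) = 0.06796 × 65410 = 4445 N·s/m.

4450 N·s/m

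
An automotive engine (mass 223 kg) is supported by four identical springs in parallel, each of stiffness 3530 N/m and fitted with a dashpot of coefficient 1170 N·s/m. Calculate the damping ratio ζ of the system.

Parallel springs add: k_eq = 4 × 3530 = 14120 N/m.
ω_n = √(k_eq/m) = √(14120/223) = 7.957 rad/s.
Critical damping c_c = 2√(k_eq·m) = 2√(14120 × 223) = 3549 N·s/m, so ζ = c/c_c = 1170/3549 = 0.3297.

0.330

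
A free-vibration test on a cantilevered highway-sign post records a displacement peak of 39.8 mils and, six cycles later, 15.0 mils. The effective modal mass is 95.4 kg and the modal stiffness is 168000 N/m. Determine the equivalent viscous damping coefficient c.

207 N·s/m

Logarithmic decrement δ = (1/n)·ln(x₀/x_n) = (1/6)·ln(39.8/15.0) = (1/6)·ln(2.653) = 0.1626.
ζ = δ/√(4π² + δ²) = 0.1626/√(39.48 + 0.0265) = 0.1626/6.285 = 0.02588.
c = ζ · 2√(km) = 0.02588 × 2√(168000 × 95.4) = 0.02588 × 8007 = 207.2 N·s/m.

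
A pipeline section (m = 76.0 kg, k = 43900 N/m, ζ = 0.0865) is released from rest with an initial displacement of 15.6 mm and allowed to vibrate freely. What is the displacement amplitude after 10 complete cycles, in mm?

Logarithmic decrement δ = 2πζ/√(1 − ζ²) = 2π × 0.08650/√(1 − 0.00748) = 0.5455.
After n cycles, x_n/x₀ = e^(−nδ), so x_10 = 15.6 × e^(−10 × 0.5455) = 15.6 × 0.004273 = 0.06666 mm.

0.0667 mm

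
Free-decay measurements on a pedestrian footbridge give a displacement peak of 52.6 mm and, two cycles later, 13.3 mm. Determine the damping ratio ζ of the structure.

0.109

Logarithmic decrement δ = (1/n)·ln(x₀/x_n) = (1/2)·ln(52.6/13.3) = (1/2)·ln(3.955) = 0.6875.
ζ = δ/√(4π² + δ²) = 0.6875/√(39.48 + 0.473) = 0.6875/6.321 = 0.1088.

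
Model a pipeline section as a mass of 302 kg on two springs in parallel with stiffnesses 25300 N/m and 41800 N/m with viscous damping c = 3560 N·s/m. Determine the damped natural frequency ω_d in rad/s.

13.7 rad/s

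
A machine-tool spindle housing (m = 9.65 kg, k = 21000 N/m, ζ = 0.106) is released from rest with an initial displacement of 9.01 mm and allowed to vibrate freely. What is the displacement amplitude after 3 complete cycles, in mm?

1.21 mm

Logarithmic decrement δ = 2πζ/√(1 − ζ²) = 2π × 0.1060/√(1 − 0.0112) = 0.6698.
After n cycles, x_n/x₀ = e^(−nδ), so x_3 = 9.01 × e^(−3 × 0.6698) = 9.01 × 0.1341 = 1.208 mm.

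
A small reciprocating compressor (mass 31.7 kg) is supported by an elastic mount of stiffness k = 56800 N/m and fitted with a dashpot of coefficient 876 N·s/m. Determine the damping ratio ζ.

ω_n = √(k/m) = √(56800/31.7) = 42.33 rad/s.
Critical damping c_c = 2√(k·m) = 2√(56800 × 31.7) = 2684 N·s/m, so ζ = c/c_c = 876/2684 = 0.3264.

0.326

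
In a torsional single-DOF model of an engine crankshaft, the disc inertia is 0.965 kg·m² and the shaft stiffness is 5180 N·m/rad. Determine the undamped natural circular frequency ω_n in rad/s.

73.3 rad/s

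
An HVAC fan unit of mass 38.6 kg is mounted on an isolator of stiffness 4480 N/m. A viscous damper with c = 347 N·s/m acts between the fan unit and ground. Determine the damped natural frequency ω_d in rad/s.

9.79 rad/s

ω_n = √(k/m) = √(4480/38.6) = 10.77 rad/s.
Critical damping c_c = 2√(k·m) = 2√(4480 × 38.6) = 831.7 N·s/m, so ζ = c/c_c = 347/831.7 = 0.4172.
ω_d = ω_n√(1 − ζ²) = 10.77 × √(1 − 0.174) = 9.791 rad/s.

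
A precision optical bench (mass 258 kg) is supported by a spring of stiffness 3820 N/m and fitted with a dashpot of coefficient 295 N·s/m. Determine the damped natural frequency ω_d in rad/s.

ω_n = √(k/m) = √(3820/258) = 3.848 rad/s.
Critical damping c_c = 2√(k·m) = 2√(3820 × 258) = 1986 N·s/m, so ζ = c/c_c = 295/1986 = 0.1486.
ω_d = ω_n√(1 − ζ²) = 3.848 × √(1 − 0.0221) = 3.805 rad/s.

3.81 rad/s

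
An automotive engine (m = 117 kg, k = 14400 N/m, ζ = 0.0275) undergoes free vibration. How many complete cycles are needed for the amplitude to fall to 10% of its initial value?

Logarithmic decrement δ = 2πζ/√(1 − ζ²) = 2π × 0.02750/√(1 − 0.000756) = 0.1729.
x_n/x₀ = e^(−nδ) ≤ 0.1; take ln: n ≥ ln(1/0.1)/δ = 2.303/0.1729 = 13.32.
So 14 complete cycles are required.

14 cycles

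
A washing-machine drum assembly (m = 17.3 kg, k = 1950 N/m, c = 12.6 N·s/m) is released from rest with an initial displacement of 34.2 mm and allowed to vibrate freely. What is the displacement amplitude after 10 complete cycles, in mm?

ζ = c/(2√(km)) = 12.6/(2√(1950 × 17.3)) = 12.6/367.3 = 0.03430.
Logarithmic decrement δ = 2πζ/√(1 − ζ²) = 2π × 0.03430/√(1 − 0.00118) = 0.2156.
After n cycles, x_n/x₀ = e^(−nδ), so x_10 = 34.2 × e^(−10 × 0.2156) = 34.2 × 0.1157 = 3.958 mm.

3.96 mm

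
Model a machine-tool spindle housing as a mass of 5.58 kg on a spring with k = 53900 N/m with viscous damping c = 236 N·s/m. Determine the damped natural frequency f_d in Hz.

15.3 Hz

ω_n = √(k/m) = √(53900/5.58) = 98.28 rad/s.
Critical damping c_c = 2√(k·m) = 2√(53900 × 5.58) = 1097 N·s/m, so ζ = c/c_c = 236/1097 = 0.2152.
ω_d = ω_n√(1 − ζ²) = 98.28 × √(1 − 0.0463) = 95.98 rad/s.
f_d = ω_d/(2π) = 15.28 Hz.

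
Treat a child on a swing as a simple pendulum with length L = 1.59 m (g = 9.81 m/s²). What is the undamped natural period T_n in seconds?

For a simple pendulum ω_n = √(g/L) = √(9.81/1.59) = √6.170 = 2.484 rad/s.
T_n = 2π/ω_n = 6.283/2.484 = 2.530 s.

2.53 s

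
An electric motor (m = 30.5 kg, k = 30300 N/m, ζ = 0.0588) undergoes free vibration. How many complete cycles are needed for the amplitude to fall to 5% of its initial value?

9 cycles

Logarithmic decrement δ = 2πζ/√(1 − ζ²) = 2π × 0.05880/√(1 − 0.00346) = 0.3701.
x_n/x₀ = e^(−nδ) ≤ 0.05; take ln: n ≥ ln(1/0.05)/δ = 2.996/0.3701 = 8.095.
So 9 complete cycles are required.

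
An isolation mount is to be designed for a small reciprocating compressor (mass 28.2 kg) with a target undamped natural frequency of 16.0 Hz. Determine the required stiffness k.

285000 N/m

ω_n = 2πf_n = 2π × 16.0 = 100.5 rad/s.
k = m·ω_n² = 28.2 × 100.5² = 28.2 × 10110 = 285000 N/m.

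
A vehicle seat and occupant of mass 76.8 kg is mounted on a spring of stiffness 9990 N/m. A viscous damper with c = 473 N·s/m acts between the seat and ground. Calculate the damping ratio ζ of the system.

0.270

ω_n = √(k/m) = √(9990/76.8) = 11.41 rad/s.
Critical damping c_c = 2√(k·m) = 2√(9990 × 76.8) = 1752 N·s/m, so ζ = c/c_c = 473/1752 = 0.2700.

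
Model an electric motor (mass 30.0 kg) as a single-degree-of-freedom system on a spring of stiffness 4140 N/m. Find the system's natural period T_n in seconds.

0.535 s

ω_n = √(k/m) = √(4140/30.0) = √138.0 = 11.75 rad/s.
T_n = 2π/ω_n = 6.283/11.75 = 0.5349 s.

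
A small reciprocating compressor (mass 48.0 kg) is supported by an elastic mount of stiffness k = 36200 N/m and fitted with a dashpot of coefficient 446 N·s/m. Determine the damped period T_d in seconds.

ω_n = √(k/m) = √(36200/48.0) = 27.46 rad/s.
Critical damping c_c = 2√(k·m) = 2√(36200 × 48.0) = 2636 N·s/m, so ζ = c/c_c = 446/2636 = 0.1692.
ω_d = ω_n√(1 − ζ²) = 27.46 × √(1 − 0.0286) = 27.07 rad/s.
T_d = 2π/ω_d = 0.2321 s.

0.232 s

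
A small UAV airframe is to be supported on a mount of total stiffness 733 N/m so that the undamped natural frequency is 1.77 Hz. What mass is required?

ω_n = 2πf_n = 2π × 1.77 = 11.12 rad/s.
m = k/ω_n² = 733/11.12² = 733/123.7 = 5.926 kg.

5.93 kg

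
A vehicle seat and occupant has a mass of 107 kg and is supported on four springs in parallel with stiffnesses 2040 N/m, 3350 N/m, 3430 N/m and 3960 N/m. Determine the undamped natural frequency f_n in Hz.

Parallel springs add: k_eq = 2040 + 3350 + 3430 + 3960 = 12780 N/m.
ω_n = √(k_eq/m) = √(12780/107) = √119.4 = 10.93 rad/s.
f_n = ω_n/(2π) = 10.93/6.283 = 1.739 Hz.

1.74 Hz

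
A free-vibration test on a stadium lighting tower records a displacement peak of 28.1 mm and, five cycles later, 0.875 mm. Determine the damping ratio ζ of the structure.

Logarithmic decrement δ = (1/n)·ln(x₀/x_n) = (1/5)·ln(28.1/0.875) = (1/5)·ln(32.11) = 0.6939.
ζ = δ/√(4π² + δ²) = 0.6939/√(39.48 + 0.481) = 0.6939/6.321 = 0.1098.

0.110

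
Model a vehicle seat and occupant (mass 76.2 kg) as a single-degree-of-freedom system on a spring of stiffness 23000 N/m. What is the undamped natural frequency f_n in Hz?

2.77 Hz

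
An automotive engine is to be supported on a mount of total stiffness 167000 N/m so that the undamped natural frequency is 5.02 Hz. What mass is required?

ω_n = 2πf_n = 2π × 5.02 = 31.54 rad/s.
m = k/ω_n² = 167000/31.54² = 167000/994.9 = 167.9 kg.

168 kg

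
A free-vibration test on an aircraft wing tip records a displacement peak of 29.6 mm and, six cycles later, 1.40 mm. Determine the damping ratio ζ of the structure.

Logarithmic decrement δ = (1/n)·ln(x₀/x_n) = (1/6)·ln(29.6/1.40) = (1/6)·ln(21.14) = 0.5086.
ζ = δ/√(4π² + δ²) = 0.5086/√(39.48 + 0.259) = 0.5086/6.304 = 0.08067.

0.0807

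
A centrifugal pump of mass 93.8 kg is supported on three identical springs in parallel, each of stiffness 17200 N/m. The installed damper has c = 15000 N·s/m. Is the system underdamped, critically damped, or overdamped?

Parallel springs add: k_eq = 3 × 17200 = 51600 N/m.
c_c = 2√(k_eq·m) = 4400 N·s/m; ζ = c/c_c = 15000/4400 = 3.41.
Since ζ > 1 the system is overdamped.

overdamped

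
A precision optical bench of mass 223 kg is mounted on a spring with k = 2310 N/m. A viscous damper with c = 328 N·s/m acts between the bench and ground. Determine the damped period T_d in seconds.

ω_n = √(k/m) = √(2310/223) = 3.219 rad/s.
Critical damping c_c = 2√(k·m) = 2√(2310 × 223) = 1435 N·s/m, so ζ = c/c_c = 328/1435 = 0.2285.
ω_d = ω_n√(1 − ζ²) = 3.219 × √(1 − 0.0522) = 3.133 rad/s.
T_d = 2π/ω_d = 2.005 s.

2.01 s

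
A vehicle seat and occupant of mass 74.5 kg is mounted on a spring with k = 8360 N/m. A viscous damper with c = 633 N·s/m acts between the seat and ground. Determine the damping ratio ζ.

ω_n = √(k/m) = √(8360/74.5) = 10.59 rad/s.
Critical damping c_c = 2√(k·m) = 2√(8360 × 74.5) = 1578 N·s/m, so ζ = c/c_c = 633/1578 = 0.4010.

0.401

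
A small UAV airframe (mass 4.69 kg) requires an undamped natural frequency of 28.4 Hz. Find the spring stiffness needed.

ω_n = 2πf_n = 2π × 28.4 = 178.4 rad/s.
k = m·ω_n² = 4.69 × 178.4² = 4.69 × 31840 = 149300 N/m.

149000 N/m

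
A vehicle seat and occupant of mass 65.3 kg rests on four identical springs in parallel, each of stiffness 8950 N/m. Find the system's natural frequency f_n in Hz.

Parallel springs add: k_eq = 4 × 8950 = 35800 N/m.
ω_n = √(k_eq/m) = √(35800/65.3) = √548.2 = 23.41 rad/s.
f_n = ω_n/(2π) = 23.41/6.283 = 3.727 Hz.

3.73 Hz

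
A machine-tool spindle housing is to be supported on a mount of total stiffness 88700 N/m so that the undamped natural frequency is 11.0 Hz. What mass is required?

18.6 kg

ω_n = 2πf_n = 2π × 11.0 = 69.12 rad/s.
m = k/ω_n² = 88700/69.12² = 88700/4777 = 18.57 kg.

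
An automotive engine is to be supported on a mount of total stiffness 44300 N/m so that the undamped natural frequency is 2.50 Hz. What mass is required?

ω_n = 2πf_n = 2π × 2.50 = 15.71 rad/s.
m = k/ω_n² = 44300/15.71² = 44300/246.7 = 179.5 kg.

180 kg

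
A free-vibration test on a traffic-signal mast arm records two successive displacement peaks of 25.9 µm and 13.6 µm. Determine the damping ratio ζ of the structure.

0.102

Logarithmic decrement δ = (1/n)·ln(x₀/x_n) = (1/1)·ln(25.9/13.6) = (1/1)·ln(1.904) = 0.6442.
ζ = δ/√(4π² + δ²) = 0.6442/√(39.48 + 0.415) = 0.6442/6.316 = 0.1020.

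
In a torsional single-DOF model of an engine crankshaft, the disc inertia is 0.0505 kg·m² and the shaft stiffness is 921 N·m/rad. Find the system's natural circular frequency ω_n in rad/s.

ω_n = √(k_t/J) = √(921/0.0505) = √18240 = 135.0 rad/s.

135 rad/s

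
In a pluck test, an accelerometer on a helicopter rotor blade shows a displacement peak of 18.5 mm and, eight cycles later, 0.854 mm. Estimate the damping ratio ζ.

Logarithmic decrement δ = (1/n)·ln(x₀/x_n) = (1/8)·ln(18.5/0.854) = (1/8)·ln(21.66) = 0.3844.
ζ = δ/√(4π² + δ²) = 0.3844/√(39.48 + 0.148) = 0.3844/6.295 = 0.06107.

0.0611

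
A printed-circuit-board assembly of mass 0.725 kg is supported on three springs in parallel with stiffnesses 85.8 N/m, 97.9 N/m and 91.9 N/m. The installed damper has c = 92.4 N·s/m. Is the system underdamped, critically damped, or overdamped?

overdamped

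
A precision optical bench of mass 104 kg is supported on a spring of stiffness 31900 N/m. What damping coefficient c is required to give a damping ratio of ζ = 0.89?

3240 N·s/m

c_c = 2√(k·m) = 2√(31900 × 104) = 3643 N·s/m.
c = ζ·c_c = 0.89 × 3643 = 3242 N·s/m.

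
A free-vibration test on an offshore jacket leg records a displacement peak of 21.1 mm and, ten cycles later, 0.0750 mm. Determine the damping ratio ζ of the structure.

Logarithmic decrement δ = (1/n)·ln(x₀/x_n) = (1/10)·ln(21.1/0.0750) = (1/10)·ln(281.3) = 0.5640.
ζ = δ/√(4π² + δ²) = 0.5640/√(39.48 + 0.318) = 0.5640/6.308 = 0.08940.

0.0894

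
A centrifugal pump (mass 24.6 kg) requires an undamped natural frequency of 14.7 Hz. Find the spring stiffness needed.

ω_n = 2πf_n = 2π × 14.7 = 92.36 rad/s.
k = m·ω_n² = 24.6 × 92.36² = 24.6 × 8531 = 209900 N/m.

210000 N/m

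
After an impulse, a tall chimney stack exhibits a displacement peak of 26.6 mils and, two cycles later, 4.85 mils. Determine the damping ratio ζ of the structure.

Logarithmic decrement δ = (1/n)·ln(x₀/x_n) = (1/2)·ln(26.6/4.85) = (1/2)·ln(5.485) = 0.8510.
ζ = δ/√(4π² + δ²) = 0.8510/√(39.48 + 0.724) = 0.8510/6.341 = 0.1342.

0.134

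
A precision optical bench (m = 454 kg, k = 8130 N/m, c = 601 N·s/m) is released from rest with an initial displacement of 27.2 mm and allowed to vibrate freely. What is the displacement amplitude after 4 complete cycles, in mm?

ζ = c/(2√(km)) = 601/(2√(8130 × 454)) = 601/3842 = 0.1564.
Logarithmic decrement δ = 2πζ/√(1 − ζ²) = 2π × 0.1564/√(1 − 0.0245) = 0.9950.
After n cycles, x_n/x₀ = e^(−nδ), so x_4 = 27.2 × e^(−4 × 0.9950) = 27.2 × 0.01868 = 0.5082 mm.

0.508 mm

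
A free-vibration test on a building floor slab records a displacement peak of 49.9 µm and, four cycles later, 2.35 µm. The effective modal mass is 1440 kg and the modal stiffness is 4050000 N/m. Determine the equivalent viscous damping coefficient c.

Logarithmic decrement δ = (1/n)·ln(x₀/x_n) = (1/4)·ln(49.9/2.35) = (1/4)·ln(21.23) = 0.7639.
ζ = δ/√(4π² + δ²) = 0.7639/√(39.48 + 0.584) = 0.7639/6.329 = 0.1207.
c = ζ · 2√(km) = 0.1207 × 2√(4050000 × 1440) = 0.1207 × 152700 = 18430 N·s/m.

18400 N·s/m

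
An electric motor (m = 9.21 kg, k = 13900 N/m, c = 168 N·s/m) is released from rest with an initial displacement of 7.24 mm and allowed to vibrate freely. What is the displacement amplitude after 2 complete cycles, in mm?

0.348 mm

ζ = c/(2√(km)) = 168/(2√(13900 × 9.21)) = 168/715.6 = 0.2348.
Logarithmic decrement δ = 2πζ/√(1 − ζ²) = 2π × 0.2348/√(1 − 0.0551) = 1.518.
After n cycles, x_n/x₀ = e^(−nδ), so x_2 = 7.24 × e^(−2 × 1.518) = 7.24 × 0.04807 = 0.3481 mm.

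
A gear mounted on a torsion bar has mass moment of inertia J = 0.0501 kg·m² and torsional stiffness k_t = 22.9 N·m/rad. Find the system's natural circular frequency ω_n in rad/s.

21.4 rad/s

ω_n = √(k_t/J) = √(22.9/0.0501) = √457.1 = 21.38 rad/s.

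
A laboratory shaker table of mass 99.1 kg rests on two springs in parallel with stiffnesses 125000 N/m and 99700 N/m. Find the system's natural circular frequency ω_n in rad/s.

Parallel springs add: k_eq = 125000 + 99700 = 224700 N/m.
ω_n = √(k_eq/m) = √(224700/99.1) = √2267 = 47.62 rad/s.

47.6 rad/s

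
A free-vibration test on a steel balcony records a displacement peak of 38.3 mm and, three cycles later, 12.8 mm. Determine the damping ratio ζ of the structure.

0.0580

Logarithmic decrement δ = (1/n)·ln(x₀/x_n) = (1/3)·ln(38.3/12.8) = (1/3)·ln(2.992) = 0.3653.
ζ = δ/√(4π² + δ²) = 0.3653/√(39.48 + 0.133) = 0.3653/6.294 = 0.05805.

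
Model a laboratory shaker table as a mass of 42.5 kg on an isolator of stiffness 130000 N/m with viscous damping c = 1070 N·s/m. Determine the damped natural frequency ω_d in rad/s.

53.9 rad/s

ω_n = √(k/m) = √(130000/42.5) = 55.31 rad/s.
Critical damping c_c = 2√(k·m) = 2√(130000 × 42.5) = 4701 N·s/m, so ζ = c/c_c = 1070/4701 = 0.2276.
ω_d = ω_n√(1 − ζ²) = 55.31 × √(1 − 0.0518) = 53.85 rad/s.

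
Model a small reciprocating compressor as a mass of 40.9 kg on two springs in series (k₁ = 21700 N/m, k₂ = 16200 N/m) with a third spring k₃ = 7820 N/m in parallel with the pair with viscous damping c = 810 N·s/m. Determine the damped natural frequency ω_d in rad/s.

17.9 rad/s

Series pair: k_s = k₁k₂/(k₁+k₂) = (21700)(16200)/(21700 + 16200) = 9275 N/m. In parallel with k₃: k_eq = 9275 + 7820 = 17100 N/m.
ω_n = √(k_eq/m) = √(17100/40.9) = 20.44 rad/s.
Critical damping c_c = 2√(k_eq·m) = 2√(17100 × 40.9) = 1672 N·s/m, so ζ = c/c_c = 810/1672 = 0.4843.
ω_d = ω_n√(1 − ζ²) = 20.44 × √(1 − 0.235) = 17.89 rad/s.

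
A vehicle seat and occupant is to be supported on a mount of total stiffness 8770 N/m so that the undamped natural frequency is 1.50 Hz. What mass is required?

ω_n = 2πf_n = 2π × 1.50 = 9.425 rad/s.
m = k/ω_n² = 8770/9.425² = 8770/88.83 = 98.73 kg.

98.7 kg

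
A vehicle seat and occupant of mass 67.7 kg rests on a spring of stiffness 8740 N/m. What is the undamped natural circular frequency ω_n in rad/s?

ω_n = √(k/m) = √(8740/67.7) = √129.1 = 11.36 rad/s.

11.4 rad/s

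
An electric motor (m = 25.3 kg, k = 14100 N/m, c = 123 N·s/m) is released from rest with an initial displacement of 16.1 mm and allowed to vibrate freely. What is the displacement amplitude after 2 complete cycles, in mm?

4.38 mm

ζ = c/(2√(km)) = 123/(2√(14100 × 25.3)) = 123/1195 = 0.1030.
Logarithmic decrement δ = 2πζ/√(1 − ζ²) = 2π × 0.1030/√(1 − 0.0106) = 0.6504.
After n cycles, x_n/x₀ = e^(−nδ), so x_2 = 16.1 × e^(−2 × 0.6504) = 16.1 × 0.2723 = 4.384 mm.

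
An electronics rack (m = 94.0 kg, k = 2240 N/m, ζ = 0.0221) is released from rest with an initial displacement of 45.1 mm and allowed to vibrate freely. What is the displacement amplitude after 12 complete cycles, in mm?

8.52 mm

Logarithmic decrement δ = 2πζ/√(1 − ζ²) = 2π × 0.02210/√(1 − 0.000488) = 0.1389.
After n cycles, x_n/x₀ = e^(−nδ), so x_12 = 45.1 × e^(−12 × 0.1389) = 45.1 × 0.1889 = 8.518 mm.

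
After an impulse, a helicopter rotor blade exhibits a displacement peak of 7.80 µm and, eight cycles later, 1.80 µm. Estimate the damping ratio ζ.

0.0292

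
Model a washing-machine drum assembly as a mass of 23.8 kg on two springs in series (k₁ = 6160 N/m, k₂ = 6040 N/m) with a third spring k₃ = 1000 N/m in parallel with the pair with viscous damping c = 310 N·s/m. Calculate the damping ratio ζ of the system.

0.499

Series pair: k_s = k₁k₂/(k₁+k₂) = (6160)(6040)/(6160 + 6040) = 3050 N/m. In parallel with k₃: k_eq = 3050 + 1000 = 4050 N/m.
ω_n = √(k_eq/m) = √(4050/23.8) = 13.04 rad/s.
Critical damping c_c = 2√(k_eq·m) = 2√(4050 × 23.8) = 620.9 N·s/m, so ζ = c/c_c = 310/620.9 = 0.4993.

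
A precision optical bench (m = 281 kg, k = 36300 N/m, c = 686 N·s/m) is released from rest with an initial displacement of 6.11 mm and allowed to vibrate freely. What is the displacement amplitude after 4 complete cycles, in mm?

0.405 mm

ζ = c/(2√(km)) = 686/(2√(36300 × 281)) = 686/6388 = 0.1074.
Logarithmic decrement δ = 2πζ/√(1 − ζ²) = 2π × 0.1074/√(1 − 0.0115) = 0.6787.
After n cycles, x_n/x₀ = e^(−nδ), so x_4 = 6.11 × e^(−4 × 0.6787) = 6.11 × 0.06621 = 0.4046 mm.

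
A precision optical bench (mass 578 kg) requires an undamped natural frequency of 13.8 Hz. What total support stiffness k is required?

4350000 N/m

ω_n = 2πf_n = 2π × 13.8 = 86.71 rad/s.
k = m·ω_n² = 578 × 86.71² = 578 × 7518 = 4346000 N/m.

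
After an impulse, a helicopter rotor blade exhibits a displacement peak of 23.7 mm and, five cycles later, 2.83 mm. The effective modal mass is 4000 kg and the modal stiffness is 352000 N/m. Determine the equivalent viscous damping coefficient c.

5070 N·s/m

Logarithmic decrement δ = (1/n)·ln(x₀/x_n) = (1/5)·ln(23.7/2.83) = (1/5)·ln(8.375) = 0.4250.
ζ = δ/√(4π² + δ²) = 0.4250/√(39.48 + 0.181) = 0.4250/6.298 = 0.06749.
c = ζ · 2√(km) = 0.06749 × 2√(352000 × 4000) = 0.06749 × 75050 = 5065 N·s/m.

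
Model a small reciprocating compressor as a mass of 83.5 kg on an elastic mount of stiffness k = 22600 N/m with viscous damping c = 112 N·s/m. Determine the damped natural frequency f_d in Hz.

2.62 Hz

ω_n = √(k/m) = √(22600/83.5) = 16.45 rad/s.
Critical damping c_c = 2√(k·m) = 2√(22600 × 83.5) = 2747 N·s/m, so ζ = c/c_c = 112/2747 = 0.04077.
ω_d = ω_n√(1 − ζ²) = 16.45 × √(1 − 0.00166) = 16.44 rad/s.
f_d = ω_d/(2π) = 2.616 Hz.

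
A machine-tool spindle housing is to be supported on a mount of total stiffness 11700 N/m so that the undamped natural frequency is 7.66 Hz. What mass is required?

5.05 kg

ω_n = 2πf_n = 2π × 7.66 = 48.13 rad/s.
m = k/ω_n² = 11700/48.13² = 11700/2316 = 5.051 kg.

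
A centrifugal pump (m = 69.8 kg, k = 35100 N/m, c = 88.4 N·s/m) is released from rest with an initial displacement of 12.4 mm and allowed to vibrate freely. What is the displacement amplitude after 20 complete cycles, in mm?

0.356 mm

ζ = c/(2√(km)) = 88.4/(2√(35100 × 69.8)) = 88.4/3130 = 0.02824.
Logarithmic decrement δ = 2πζ/√(1 − ζ²) = 2π × 0.02824/√(1 − 0.000797) = 0.1775.
After n cycles, x_n/x₀ = e^(−nδ), so x_20 = 12.4 × e^(−20 × 0.1775) = 12.4 × 0.02873 = 0.3562 mm.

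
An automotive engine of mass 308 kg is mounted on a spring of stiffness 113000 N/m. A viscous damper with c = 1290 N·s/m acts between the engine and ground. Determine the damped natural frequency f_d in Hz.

3.03 Hz

ω_n = √(k/m) = √(113000/308) = 19.15 rad/s.
Critical damping c_c = 2√(k·m) = 2√(113000 × 308) = 11800 N·s/m, so ζ = c/c_c = 1290/11800 = 0.1093.
ω_d = ω_n√(1 − ζ²) = 19.15 × √(1 − 0.0120) = 19.04 rad/s.
f_d = ω_d/(2π) = 3.030 Hz.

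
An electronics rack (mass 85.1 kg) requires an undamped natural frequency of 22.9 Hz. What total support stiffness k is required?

ω_n = 2πf_n = 2π × 22.9 = 143.9 rad/s.
k = m·ω_n² = 85.1 × 143.9² = 85.1 × 20700 = 1762000 N/m.

1760000 N/m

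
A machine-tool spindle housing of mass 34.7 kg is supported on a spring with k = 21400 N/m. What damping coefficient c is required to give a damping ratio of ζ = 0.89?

c_c = 2√(k·m) = 2√(21400 × 34.7) = 1723 N·s/m.
c = ζ·c_c = 0.89 × 1723 = 1534 N·s/m.

1530 N·s/m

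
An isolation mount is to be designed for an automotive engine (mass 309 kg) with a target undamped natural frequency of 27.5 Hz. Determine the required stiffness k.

ω_n = 2πf_n = 2π × 27.5 = 172.8 rad/s.
k = m·ω_n² = 309 × 172.8² = 309 × 29860 = 9225000 N/m.

9230000 N/m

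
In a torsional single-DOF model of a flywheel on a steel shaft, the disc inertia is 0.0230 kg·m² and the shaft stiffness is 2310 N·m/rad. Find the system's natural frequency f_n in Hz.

50.4 Hz

ω_n = √(k_t/J) = √(2310/0.0230) = √100400 = 316.9 rad/s.
f_n = ω_n/(2π) = 316.9/6.283 = 50.44 Hz.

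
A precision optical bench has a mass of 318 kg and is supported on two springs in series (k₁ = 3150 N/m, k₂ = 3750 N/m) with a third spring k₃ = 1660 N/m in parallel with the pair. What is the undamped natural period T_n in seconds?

1.93 s

Series pair: k_s = k₁k₂/(k₁+k₂) = (3150)(3750)/(3150 + 3750) = 1712 N/m. In parallel with k₃: k_eq = 1712 + 1660 = 3372 N/m.
ω_n = √(k_eq/m) = √(3372/318) = √10.60 = 3.256 rad/s.
T_n = 2π/ω_n = 6.283/3.256 = 1.930 s.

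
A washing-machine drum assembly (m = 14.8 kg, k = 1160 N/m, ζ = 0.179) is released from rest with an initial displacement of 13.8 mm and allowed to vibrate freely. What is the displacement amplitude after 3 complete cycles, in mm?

0.447 mm

Logarithmic decrement δ = 2πζ/√(1 − ζ²) = 2π × 0.1790/√(1 − 0.0320) = 1.143.
After n cycles, x_n/x₀ = e^(−nδ), so x_3 = 13.8 × e^(−3 × 1.143) = 13.8 × 0.03240 = 0.4472 mm.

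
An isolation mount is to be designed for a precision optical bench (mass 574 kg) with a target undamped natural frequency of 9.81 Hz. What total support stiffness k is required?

2180000 N/m

ω_n = 2πf_n = 2π × 9.81 = 61.64 rad/s.
k = m·ω_n² = 574 × 61.64² = 574 × 3799 = 2181000 N/m.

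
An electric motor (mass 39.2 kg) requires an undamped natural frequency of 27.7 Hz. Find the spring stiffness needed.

ω_n = 2πf_n = 2π × 27.7 = 174.0 rad/s.
k = m·ω_n² = 39.2 × 174.0² = 39.2 × 30290 = 1187000 N/m.

1190000 N/m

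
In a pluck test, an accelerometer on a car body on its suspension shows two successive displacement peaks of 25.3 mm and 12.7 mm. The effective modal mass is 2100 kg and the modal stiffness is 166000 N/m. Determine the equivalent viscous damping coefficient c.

Logarithmic decrement δ = (1/n)·ln(x₀/x_n) = (1/1)·ln(25.3/12.7) = (1/1)·ln(1.992) = 0.6892.
ζ = δ/√(4π² + δ²) = 0.6892/√(39.48 + 0.475) = 0.6892/6.321 = 0.1090.
c = ζ · 2√(km) = 0.1090 × 2√(166000 × 2100) = 0.1090 × 37340 = 4072 N·s/m.

4070 N·s/m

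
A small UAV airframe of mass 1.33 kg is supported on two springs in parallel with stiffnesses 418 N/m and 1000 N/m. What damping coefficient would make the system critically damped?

Parallel springs add: k_eq = 418 + 1000 = 1418 N/m.
c_c = 2√(k_eq·m) = 2√(1418 × 1.33) = 2 × 43.43 = 86.85 N·s/m.

86.9 N·s/m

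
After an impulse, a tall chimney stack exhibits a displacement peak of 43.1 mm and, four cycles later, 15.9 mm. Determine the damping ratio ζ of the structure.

0.0396

Logarithmic decrement δ = (1/n)·ln(x₀/x_n) = (1/4)·ln(43.1/15.9) = (1/4)·ln(2.711) = 0.2493.
ζ = δ/√(4π² + δ²) = 0.2493/√(39.48 + 0.0622) = 0.2493/6.288 = 0.03965.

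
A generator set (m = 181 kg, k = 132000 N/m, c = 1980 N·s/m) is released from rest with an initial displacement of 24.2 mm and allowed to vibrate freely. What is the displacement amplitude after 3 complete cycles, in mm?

ζ = c/(2√(km)) = 1980/(2√(132000 × 181)) = 1980/9776 = 0.2025.
Logarithmic decrement δ = 2πζ/√(1 − ζ²) = 2π × 0.2025/√(1 − 0.0410) = 1.300.
After n cycles, x_n/x₀ = e^(−nδ), so x_3 = 24.2 × e^(−3 × 1.300) = 24.2 × 0.02027 = 0.4906 mm.

0.491 mm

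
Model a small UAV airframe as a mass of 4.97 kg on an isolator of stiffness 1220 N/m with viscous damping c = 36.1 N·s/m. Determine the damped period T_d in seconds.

0.412 s

ω_n = √(k/m) = √(1220/4.97) = 15.67 rad/s.
Critical damping c_c = 2√(k·m) = 2√(1220 × 4.97) = 155.7 N·s/m, so ζ = c/c_c = 36.1/155.7 = 0.2318.
ω_d = ω_n√(1 − ζ²) = 15.67 × √(1 − 0.0537) = 15.24 rad/s.
T_d = 2π/ω_d = 0.4123 s.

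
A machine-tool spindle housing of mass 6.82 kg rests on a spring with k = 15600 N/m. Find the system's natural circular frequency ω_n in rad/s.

ω_n = √(k/m) = √(15600/6.82) = √2287 = 47.83 rad/s.

47.8 rad/s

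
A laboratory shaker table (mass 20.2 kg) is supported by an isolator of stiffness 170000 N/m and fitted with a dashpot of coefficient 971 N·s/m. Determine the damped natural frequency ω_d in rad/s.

88.5 rad/s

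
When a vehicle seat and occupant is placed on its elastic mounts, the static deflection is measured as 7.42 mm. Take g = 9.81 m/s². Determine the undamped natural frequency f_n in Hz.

5.79 Hz

ω_n = √(g/δ_st) = √(9.81/0.00742) = √1322 = 36.36 rad/s.
f_n = ω_n/(2π) = 36.36/6.283 = 5.787 Hz.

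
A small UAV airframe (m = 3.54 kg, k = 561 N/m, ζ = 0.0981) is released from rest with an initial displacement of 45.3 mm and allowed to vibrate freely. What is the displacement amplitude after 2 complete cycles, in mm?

13.1 mm

Logarithmic decrement δ = 2πζ/√(1 − ζ²) = 2π × 0.09810/√(1 − 0.00962) = 0.6194.
After n cycles, x_n/x₀ = e^(−nδ), so x_2 = 45.3 × e^(−2 × 0.6194) = 45.3 × 0.2898 = 13.13 mm.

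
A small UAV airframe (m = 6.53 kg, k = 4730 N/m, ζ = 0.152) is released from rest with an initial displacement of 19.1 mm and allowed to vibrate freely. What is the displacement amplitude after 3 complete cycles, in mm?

1.05 mm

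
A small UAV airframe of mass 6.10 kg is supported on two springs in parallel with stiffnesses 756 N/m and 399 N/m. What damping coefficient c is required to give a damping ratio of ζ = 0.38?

63.8 N·s/m

Parallel springs add: k_eq = 756 + 399 = 1155 N/m.
c_c = 2√(k_eq·m) = 2√(1155 × 6.10) = 167.9 N·s/m.
c = ζ·c_c = 0.38 × 167.9 = 63.79 N·s/m.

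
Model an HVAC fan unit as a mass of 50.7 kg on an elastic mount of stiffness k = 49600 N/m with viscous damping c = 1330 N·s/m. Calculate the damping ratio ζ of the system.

0.419

ω_n = √(k/m) = √(49600/50.7) = 31.28 rad/s.
Critical damping c_c = 2√(k·m) = 2√(49600 × 50.7) = 3172 N·s/m, so ζ = c/c_c = 1330/3172 = 0.4194.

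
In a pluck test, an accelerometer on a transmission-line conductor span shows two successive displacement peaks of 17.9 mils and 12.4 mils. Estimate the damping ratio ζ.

Logarithmic decrement δ = (1/n)·ln(x₀/x_n) = (1/1)·ln(17.9/12.4) = (1/1)·ln(1.444) = 0.3671.
ζ = δ/√(4π² + δ²) = 0.3671/√(39.48 + 0.135) = 0.3671/6.294 = 0.05833.

0.0583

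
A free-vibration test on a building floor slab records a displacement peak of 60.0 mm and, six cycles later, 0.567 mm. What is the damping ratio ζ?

0.123

Logarithmic decrement δ = (1/n)·ln(x₀/x_n) = (1/6)·ln(60.0/0.567) = (1/6)·ln(105.8) = 0.7770.
ζ = δ/√(4π² + δ²) = 0.7770/√(39.48 + 0.604) = 0.7770/6.331 = 0.1227.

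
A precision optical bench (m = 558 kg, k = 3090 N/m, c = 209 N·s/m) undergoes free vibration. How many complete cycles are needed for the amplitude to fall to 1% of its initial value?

10 cycles

ζ = c/(2√(km)) = 209/(2√(3090 × 558)) = 209/2626 = 0.07958.
Logarithmic decrement δ = 2πζ/√(1 − ζ²) = 2π × 0.07958/√(1 − 0.00633) = 0.5016.
x_n/x₀ = e^(−nδ) ≤ 0.01; take ln: n ≥ ln(1/0.01)/δ = 4.605/0.5016 = 9.180.
So 10 complete cycles are required.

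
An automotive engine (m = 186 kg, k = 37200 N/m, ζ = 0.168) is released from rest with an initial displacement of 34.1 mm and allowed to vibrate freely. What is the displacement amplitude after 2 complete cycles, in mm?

4.01 mm

Logarithmic decrement δ = 2πζ/√(1 − ζ²) = 2π × 0.1680/√(1 − 0.0282) = 1.071.
After n cycles, x_n/x₀ = e^(−nδ), so x_2 = 34.1 × e^(−2 × 1.071) = 34.1 × 0.1175 = 4.006 mm.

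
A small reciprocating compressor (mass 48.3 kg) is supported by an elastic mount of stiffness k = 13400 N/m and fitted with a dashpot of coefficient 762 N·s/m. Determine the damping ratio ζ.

0.474

ω_n = √(k/m) = √(13400/48.3) = 16.66 rad/s.
Critical damping c_c = 2√(k·m) = 2√(13400 × 48.3) = 1609 N·s/m, so ζ = c/c_c = 762/1609 = 0.4736.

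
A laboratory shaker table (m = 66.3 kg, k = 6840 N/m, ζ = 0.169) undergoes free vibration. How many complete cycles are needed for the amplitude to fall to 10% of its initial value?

Logarithmic decrement δ = 2πζ/√(1 − ζ²) = 2π × 0.1690/√(1 − 0.0286) = 1.077.
x_n/x₀ = e^(−nδ) ≤ 0.1; take ln: n ≥ ln(1/0.1)/δ = 2.303/1.077 = 2.137.
So 3 complete cycles are required.

3 cycles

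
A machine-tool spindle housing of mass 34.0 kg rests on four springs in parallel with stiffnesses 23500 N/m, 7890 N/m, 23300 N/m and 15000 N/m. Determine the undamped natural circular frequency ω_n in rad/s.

45.3 rad/s

Parallel springs add: k_eq = 23500 + 7890 + 23300 + 15000 = 69690 N/m.
ω_n = √(k_eq/m) = √(69690/34.0) = √2050 = 45.27 rad/s.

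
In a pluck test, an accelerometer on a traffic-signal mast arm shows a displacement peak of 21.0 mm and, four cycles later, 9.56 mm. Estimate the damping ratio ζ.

Logarithmic decrement δ = (1/n)·ln(x₀/x_n) = (1/4)·ln(21.0/9.56) = (1/4)·ln(2.197) = 0.1967.
ζ = δ/√(4π² + δ²) = 0.1967/√(39.48 + 0.0387) = 0.1967/6.286 = 0.03130.

0.0313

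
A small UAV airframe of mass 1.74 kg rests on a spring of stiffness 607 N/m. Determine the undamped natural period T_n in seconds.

0.336 s

ω_n = √(k/m) = √(607.0/1.74) = √348.9 = 18.68 rad/s.
T_n = 2π/ω_n = 6.283/18.68 = 0.3364 s.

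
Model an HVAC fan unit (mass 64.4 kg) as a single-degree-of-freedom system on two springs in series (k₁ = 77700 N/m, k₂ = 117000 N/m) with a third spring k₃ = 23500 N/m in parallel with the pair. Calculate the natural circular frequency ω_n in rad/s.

33.0 rad/s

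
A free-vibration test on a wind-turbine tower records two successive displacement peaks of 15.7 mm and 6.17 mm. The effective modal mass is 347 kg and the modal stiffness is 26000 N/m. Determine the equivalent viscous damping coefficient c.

883 N·s/m

Logarithmic decrement δ = (1/n)·ln(x₀/x_n) = (1/1)·ln(15.7/6.17) = (1/1)·ln(2.545) = 0.9340.
ζ = δ/√(4π² + δ²) = 0.9340/√(39.48 + 0.872) = 0.9340/6.352 = 0.1470.
c = ζ · 2√(km) = 0.1470 × 2√(26000 × 347) = 0.1470 × 6007 = 883.3 N·s/m.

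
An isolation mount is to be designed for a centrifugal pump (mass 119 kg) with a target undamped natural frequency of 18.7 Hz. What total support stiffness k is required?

1640000 N/m

ω_n = 2πf_n = 2π × 18.7 = 117.5 rad/s.
k = m·ω_n² = 119 × 117.5² = 119 × 13810 = 1643000 N/m.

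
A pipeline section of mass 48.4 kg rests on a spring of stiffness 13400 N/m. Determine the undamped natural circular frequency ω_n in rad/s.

16.6 rad/s

ω_n = √(k/m) = √(13400/48.4) = √276.9 = 16.64 rad/s.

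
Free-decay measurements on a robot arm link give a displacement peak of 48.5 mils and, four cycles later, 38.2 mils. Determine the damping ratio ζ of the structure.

0.00950

Logarithmic decrement δ = (1/n)·ln(x₀/x_n) = (1/4)·ln(48.5/38.2) = (1/4)·ln(1.270) = 0.05968.
ζ = δ/√(4π² + δ²) = 0.05968/√(39.48 + 0.00356) = 0.05968/6.283 = 0.009498.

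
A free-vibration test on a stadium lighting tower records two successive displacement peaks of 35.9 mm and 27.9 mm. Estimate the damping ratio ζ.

Logarithmic decrement δ = (1/n)·ln(x₀/x_n) = (1/1)·ln(35.9/27.9) = (1/1)·ln(1.287) = 0.2521.
ζ = δ/√(4π² + δ²) = 0.2521/√(39.48 + 0.0636) = 0.2521/6.288 = 0.04009.

0.0401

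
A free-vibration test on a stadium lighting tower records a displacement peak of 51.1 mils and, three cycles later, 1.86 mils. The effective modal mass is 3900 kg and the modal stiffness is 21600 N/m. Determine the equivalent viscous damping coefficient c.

Logarithmic decrement δ = (1/n)·ln(x₀/x_n) = (1/3)·ln(51.1/1.86) = (1/3)·ln(27.47) = 1.104.
ζ = δ/√(4π² + δ²) = 1.104/√(39.48 + 1.22) = 1.104/6.380 = 0.1731.
c = ζ · 2√(km) = 0.1731 × 2√(21600 × 3900) = 0.1731 × 18360 = 3178 N·s/m.

3180 N·s/m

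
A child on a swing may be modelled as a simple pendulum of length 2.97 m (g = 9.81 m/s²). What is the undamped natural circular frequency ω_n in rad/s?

For a simple pendulum ω_n = √(g/L) = √(9.81/2.97) = √3.303 = 1.817 rad/s.

1.82 rad/s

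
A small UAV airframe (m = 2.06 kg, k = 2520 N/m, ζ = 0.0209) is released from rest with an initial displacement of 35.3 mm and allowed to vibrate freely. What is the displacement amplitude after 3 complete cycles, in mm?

Logarithmic decrement δ = 2πζ/√(1 − ζ²) = 2π × 0.02090/√(1 − 0.000437) = 0.1313.
After n cycles, x_n/x₀ = e^(−nδ), so x_3 = 35.3 × e^(−3 × 0.1313) = 35.3 × 0.6743 = 23.80 mm.

23.8 mm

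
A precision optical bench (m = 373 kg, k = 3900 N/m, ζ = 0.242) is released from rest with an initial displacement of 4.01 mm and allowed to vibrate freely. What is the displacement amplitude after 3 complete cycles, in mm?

0.0364 mm

Logarithmic decrement δ = 2πζ/√(1 − ζ²) = 2π × 0.2420/√(1 − 0.0586) = 1.567.
After n cycles, x_n/x₀ = e^(−nδ), so x_3 = 4.01 × e^(−3 × 1.567) = 4.01 × 0.009083 = 0.03642 mm.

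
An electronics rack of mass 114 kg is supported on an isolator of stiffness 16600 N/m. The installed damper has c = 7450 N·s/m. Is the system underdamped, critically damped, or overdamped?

c_c = 2√(k·m) = 2751 N·s/m; ζ = c/c_c = 7450/2751 = 2.71.
Since ζ > 1 the system is overdamped.

overdamped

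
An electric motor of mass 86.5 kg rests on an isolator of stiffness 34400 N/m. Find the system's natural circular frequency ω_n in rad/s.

ω_n = √(k/m) = √(34400/86.5) = √397.7 = 19.94 rad/s.

19.9 rad/s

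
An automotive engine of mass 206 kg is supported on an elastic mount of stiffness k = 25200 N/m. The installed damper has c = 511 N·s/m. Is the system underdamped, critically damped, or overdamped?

underdamped

c_c = 2√(k·m) = 4557 N·s/m; ζ = c/c_c = 511/4557 = 0.112.
Since ζ < 1 the system is underdamped.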